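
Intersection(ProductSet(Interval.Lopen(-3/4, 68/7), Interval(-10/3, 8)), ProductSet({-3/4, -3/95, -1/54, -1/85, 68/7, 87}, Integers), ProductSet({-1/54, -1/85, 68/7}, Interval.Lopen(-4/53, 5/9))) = ProductSet({-1/54, -1/85, 68/7}, Range(0, 1, 1))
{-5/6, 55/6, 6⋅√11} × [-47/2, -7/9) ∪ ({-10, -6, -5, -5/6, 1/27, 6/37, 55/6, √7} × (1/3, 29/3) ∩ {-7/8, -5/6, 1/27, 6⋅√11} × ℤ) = ({-5/6, 1/27} × {1, 2, …, 9}) ∪ ({-5/6, 55/6, 6⋅√11} × [-47/2, -7/9))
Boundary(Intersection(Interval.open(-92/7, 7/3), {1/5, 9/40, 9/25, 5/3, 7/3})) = {1/5, 9/40, 9/25, 5/3}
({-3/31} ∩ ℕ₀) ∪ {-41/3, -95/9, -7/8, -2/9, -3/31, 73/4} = {-41/3, -95/9, -7/8, -2/9, -3/31, 73/4}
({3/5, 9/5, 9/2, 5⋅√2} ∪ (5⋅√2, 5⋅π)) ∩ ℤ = {8, 9, …, 15}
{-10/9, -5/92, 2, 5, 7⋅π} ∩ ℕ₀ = {2, 5}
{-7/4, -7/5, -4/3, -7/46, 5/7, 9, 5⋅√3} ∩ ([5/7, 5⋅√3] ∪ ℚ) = {-7/4, -7/5, -4/3, -7/46, 5/7, 9, 5⋅√3}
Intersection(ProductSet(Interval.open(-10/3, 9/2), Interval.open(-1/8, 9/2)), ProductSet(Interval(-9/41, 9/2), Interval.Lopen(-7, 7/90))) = ProductSet(Interval.Ropen(-9/41, 9/2), Interval.Lopen(-1/8, 7/90))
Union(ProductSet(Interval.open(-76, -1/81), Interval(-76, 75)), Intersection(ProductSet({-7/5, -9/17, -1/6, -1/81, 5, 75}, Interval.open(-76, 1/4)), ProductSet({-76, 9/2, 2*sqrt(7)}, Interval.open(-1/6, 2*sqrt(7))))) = ProductSet(Interval.open(-76, -1/81), Interval(-76, 75))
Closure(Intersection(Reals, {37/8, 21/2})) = {37/8, 21/2}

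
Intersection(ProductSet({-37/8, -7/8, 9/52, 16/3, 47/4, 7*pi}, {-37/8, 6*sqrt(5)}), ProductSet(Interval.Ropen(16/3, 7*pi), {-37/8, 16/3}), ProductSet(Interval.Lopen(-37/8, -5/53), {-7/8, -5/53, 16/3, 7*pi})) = EmptySet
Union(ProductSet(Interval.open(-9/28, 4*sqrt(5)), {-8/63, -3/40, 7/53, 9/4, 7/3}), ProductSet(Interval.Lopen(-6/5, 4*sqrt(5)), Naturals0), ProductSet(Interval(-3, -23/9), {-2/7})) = Union(ProductSet(Interval(-3, -23/9), {-2/7}), ProductSet(Interval.Lopen(-6/5, 4*sqrt(5)), Naturals0), ProductSet(Interval.open(-9/28, 4*sqrt(5)), {-8/63, -3/40, 7/53, 9/4, 7/3}))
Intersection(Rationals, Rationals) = Rationals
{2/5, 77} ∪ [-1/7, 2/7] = [-1/7, 2/7] ∪ {2/5, 77}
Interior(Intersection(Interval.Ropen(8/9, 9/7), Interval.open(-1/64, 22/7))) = Interval.open(8/9, 9/7)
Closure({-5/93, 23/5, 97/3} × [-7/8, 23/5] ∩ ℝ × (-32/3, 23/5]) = {-5/93, 23/5, 97/3} × [-7/8, 23/5]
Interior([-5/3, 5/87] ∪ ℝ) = (-∞, ∞)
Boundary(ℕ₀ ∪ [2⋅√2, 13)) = {2⋅√2} ∪ (ℕ₀ \ (2⋅√2, 13))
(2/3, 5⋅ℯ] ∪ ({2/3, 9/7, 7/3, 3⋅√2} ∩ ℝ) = [2/3, 5⋅ℯ]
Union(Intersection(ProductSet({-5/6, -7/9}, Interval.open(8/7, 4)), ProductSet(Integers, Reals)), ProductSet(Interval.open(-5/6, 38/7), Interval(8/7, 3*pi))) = ProductSet(Interval.open(-5/6, 38/7), Interval(8/7, 3*pi))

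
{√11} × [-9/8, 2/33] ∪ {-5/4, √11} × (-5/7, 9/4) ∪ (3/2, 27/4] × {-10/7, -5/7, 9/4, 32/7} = ({√11} × [-9/8, 2/33]) ∪ ({-5/4, √11} × (-5/7, 9/4)) ∪ ((3/2, 27/4] × {-10/7, -5/7, 9/4, 32/7})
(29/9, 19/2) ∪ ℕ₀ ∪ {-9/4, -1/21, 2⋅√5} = {-9/4, -1/21} ∪ ℕ₀ ∪ (29/9, 19/2)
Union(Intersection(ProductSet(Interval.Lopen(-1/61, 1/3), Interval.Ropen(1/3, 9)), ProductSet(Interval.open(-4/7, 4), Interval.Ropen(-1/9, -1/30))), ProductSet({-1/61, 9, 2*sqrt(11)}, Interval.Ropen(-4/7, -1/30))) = ProductSet({-1/61, 9, 2*sqrt(11)}, Interval.Ropen(-4/7, -1/30))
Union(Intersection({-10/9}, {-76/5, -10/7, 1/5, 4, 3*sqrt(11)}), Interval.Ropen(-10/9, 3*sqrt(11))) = Interval.Ropen(-10/9, 3*sqrt(11))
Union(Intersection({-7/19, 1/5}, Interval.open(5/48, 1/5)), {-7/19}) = {-7/19}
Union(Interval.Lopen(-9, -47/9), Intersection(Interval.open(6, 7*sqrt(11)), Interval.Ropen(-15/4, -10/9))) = Interval.Lopen(-9, -47/9)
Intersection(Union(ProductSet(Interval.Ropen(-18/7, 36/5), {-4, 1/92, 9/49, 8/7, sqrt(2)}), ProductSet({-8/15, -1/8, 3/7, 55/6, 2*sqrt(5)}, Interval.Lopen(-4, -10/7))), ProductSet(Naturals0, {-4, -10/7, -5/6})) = ProductSet(Range(0, 8, 1), {-4})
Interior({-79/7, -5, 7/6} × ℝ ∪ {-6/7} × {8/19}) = ∅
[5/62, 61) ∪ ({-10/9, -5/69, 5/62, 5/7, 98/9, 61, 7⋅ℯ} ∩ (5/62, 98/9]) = [5/62, 61)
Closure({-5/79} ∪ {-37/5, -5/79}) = {-37/5, -5/79}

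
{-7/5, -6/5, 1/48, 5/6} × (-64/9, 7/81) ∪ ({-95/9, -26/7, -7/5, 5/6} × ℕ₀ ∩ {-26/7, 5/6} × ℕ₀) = ({-26/7, 5/6} × ℕ₀) ∪ ({-7/5, -6/5, 1/48, 5/6} × (-64/9, 7/81))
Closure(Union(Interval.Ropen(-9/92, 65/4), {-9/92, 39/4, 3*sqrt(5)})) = Interval(-9/92, 65/4)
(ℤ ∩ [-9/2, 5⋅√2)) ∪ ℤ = ℤ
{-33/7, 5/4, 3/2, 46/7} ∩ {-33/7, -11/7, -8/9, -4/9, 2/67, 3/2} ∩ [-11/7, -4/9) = ∅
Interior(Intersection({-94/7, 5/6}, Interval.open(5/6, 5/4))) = EmptySet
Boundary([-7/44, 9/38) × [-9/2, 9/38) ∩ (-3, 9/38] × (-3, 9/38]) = ({-7/44, 9/38} × [-3, 9/38]) ∪ ([-7/44, 9/38] × {-3, 9/38})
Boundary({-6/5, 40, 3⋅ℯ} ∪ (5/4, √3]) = {-6/5, 5/4, 40, √3, 3⋅ℯ}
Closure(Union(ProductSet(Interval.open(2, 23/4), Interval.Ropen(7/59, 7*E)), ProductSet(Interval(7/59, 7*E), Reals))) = ProductSet(Interval(7/59, 7*E), Reals)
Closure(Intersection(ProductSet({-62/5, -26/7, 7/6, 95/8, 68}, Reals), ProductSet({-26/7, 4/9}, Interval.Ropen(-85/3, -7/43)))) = ProductSet({-26/7}, Interval(-85/3, -7/43))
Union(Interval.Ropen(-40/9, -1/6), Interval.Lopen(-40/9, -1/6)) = Interval(-40/9, -1/6)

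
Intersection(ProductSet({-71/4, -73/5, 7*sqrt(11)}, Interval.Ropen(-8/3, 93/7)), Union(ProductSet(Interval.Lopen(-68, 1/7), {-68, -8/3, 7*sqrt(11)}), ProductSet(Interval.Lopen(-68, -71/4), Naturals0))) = Union(ProductSet({-71/4}, Range(0, 14, 1)), ProductSet({-71/4, -73/5}, {-8/3}))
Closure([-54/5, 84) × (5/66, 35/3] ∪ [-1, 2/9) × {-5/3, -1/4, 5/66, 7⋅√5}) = ({-54/5, 84} × [5/66, 35/3]) ∪ ([-54/5, 84] × {5/66, 35/3}) ∪ ([-54/5, 84) × (5/66, 35/3]) ∪ ([-1, 2/9] × {-5/3, -1/4, 5/66, 7⋅√5})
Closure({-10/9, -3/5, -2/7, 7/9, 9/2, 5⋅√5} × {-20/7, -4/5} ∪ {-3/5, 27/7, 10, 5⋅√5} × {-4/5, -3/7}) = ({-3/5, 27/7, 10, 5⋅√5} × {-4/5, -3/7}) ∪ ({-10/9, -3/5, -2/7, 7/9, 9/2, 5⋅√5} × {-20/7, -4/5})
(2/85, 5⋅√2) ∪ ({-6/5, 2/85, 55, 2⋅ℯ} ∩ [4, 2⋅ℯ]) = (2/85, 5⋅√2)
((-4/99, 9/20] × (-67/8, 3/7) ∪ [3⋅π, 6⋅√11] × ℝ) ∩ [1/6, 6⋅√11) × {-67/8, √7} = [3⋅π, 6⋅√11) × {-67/8, √7}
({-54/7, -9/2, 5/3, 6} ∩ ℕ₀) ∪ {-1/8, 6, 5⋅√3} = {-1/8, 6, 5⋅√3}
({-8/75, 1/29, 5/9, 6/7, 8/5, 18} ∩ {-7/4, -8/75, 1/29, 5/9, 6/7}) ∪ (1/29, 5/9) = {-8/75, 6/7} ∪ [1/29, 5/9]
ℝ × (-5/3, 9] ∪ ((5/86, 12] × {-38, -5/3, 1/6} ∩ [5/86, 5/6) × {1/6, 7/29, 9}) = ℝ × (-5/3, 9]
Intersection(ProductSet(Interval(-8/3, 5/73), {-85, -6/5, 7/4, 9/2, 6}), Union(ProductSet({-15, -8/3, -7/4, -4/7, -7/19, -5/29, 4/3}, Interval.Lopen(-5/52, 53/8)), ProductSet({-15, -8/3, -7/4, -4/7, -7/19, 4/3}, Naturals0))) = ProductSet({-8/3, -7/4, -4/7, -7/19, -5/29}, {7/4, 9/2, 6})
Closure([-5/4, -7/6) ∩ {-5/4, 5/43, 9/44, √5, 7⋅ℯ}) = {-5/4}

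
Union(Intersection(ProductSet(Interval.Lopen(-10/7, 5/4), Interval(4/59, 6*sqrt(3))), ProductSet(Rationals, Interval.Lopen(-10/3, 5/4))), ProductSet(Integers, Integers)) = Union(ProductSet(Integers, Integers), ProductSet(Intersection(Interval.Lopen(-10/7, 5/4), Rationals), Interval(4/59, 5/4)))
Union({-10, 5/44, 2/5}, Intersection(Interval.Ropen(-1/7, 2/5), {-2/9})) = {-10, 5/44, 2/5}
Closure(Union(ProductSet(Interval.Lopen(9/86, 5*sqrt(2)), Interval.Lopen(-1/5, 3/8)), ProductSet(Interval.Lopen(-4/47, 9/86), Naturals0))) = Union(ProductSet({9/86, 5*sqrt(2)}, Interval(-1/5, 3/8)), ProductSet(Interval(-4/47, 9/86), Union(Complement(Naturals0, Interval.open(-1/5, 3/8)), Naturals0)), ProductSet(Interval.Lopen(-4/47, 9/86), Naturals0), ProductSet(Interval(9/86, 5*sqrt(2)), {-1/5, 3/8}), ProductSet(Interval.Lopen(9/86, 5*sqrt(2)), Interval.Lopen(-1/5, 3/8)))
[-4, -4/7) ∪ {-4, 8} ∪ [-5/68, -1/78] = [-4, -4/7) ∪ [-5/68, -1/78] ∪ {8}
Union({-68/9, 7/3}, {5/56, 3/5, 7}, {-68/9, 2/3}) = {-68/9, 5/56, 3/5, 2/3, 7/3, 7}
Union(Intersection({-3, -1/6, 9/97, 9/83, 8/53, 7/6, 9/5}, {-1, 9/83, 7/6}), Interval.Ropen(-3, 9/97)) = Union({9/83, 7/6}, Interval.Ropen(-3, 9/97))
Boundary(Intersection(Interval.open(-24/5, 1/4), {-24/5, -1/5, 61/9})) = {-1/5}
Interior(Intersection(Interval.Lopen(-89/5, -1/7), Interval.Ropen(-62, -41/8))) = Interval.open(-89/5, -41/8)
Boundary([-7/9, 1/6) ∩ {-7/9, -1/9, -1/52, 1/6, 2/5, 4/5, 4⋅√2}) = {-7/9, -1/9, -1/52}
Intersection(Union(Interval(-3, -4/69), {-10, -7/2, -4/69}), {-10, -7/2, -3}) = {-10, -7/2, -3}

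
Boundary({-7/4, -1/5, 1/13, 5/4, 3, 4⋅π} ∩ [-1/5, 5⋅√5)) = {-1/5, 1/13, 5/4, 3}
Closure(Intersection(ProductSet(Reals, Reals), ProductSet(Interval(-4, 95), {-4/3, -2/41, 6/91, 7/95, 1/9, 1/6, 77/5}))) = ProductSet(Interval(-4, 95), {-4/3, -2/41, 6/91, 7/95, 1/9, 1/6, 77/5})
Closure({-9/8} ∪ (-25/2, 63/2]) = [-25/2, 63/2]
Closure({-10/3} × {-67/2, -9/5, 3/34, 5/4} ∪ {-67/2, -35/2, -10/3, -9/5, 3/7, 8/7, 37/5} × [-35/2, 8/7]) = ({-10/3} × {-67/2, -9/5, 3/34, 5/4}) ∪ ({-67/2, -35/2, -10/3, -9/5, 3/7, 8/7, 37/5} × [-35/2, 8/7])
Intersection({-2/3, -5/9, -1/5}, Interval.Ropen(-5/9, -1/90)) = {-5/9, -1/5}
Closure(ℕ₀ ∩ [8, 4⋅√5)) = {8}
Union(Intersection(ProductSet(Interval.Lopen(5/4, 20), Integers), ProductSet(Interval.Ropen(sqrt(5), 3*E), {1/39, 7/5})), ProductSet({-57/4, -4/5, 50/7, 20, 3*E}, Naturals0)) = ProductSet({-57/4, -4/5, 50/7, 20, 3*E}, Naturals0)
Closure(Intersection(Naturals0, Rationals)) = Naturals0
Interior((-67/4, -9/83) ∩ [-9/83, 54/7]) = ∅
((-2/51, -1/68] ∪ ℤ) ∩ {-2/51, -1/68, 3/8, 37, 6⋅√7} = {-1/68, 37}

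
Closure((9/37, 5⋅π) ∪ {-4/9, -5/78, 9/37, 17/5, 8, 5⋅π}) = {-4/9, -5/78} ∪ [9/37, 5⋅π]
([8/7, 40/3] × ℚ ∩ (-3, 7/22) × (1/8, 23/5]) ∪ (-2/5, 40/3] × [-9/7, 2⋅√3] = (-2/5, 40/3] × [-9/7, 2⋅√3]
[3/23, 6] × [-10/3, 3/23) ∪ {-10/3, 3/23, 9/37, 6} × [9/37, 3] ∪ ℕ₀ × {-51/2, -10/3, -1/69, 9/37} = (ℕ₀ × {-51/2, -10/3, -1/69, 9/37}) ∪ ({-10/3, 3/23, 9/37, 6} × [9/37, 3]) ∪ ([3/23, 6] × [-10/3, 3/23))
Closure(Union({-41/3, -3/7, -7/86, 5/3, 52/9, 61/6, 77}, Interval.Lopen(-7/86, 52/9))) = Union({-41/3, -3/7, 61/6, 77}, Interval(-7/86, 52/9))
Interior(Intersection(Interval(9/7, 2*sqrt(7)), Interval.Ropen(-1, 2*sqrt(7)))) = Interval.open(9/7, 2*sqrt(7))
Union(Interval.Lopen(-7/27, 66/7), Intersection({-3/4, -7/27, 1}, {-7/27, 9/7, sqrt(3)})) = Interval(-7/27, 66/7)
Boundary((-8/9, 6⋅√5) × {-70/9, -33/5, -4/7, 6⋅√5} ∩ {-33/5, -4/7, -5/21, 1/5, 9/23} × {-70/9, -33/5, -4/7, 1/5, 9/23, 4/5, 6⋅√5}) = {-4/7, -5/21, 1/5, 9/23} × {-70/9, -33/5, -4/7, 6⋅√5}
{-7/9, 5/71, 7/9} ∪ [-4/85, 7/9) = {-7/9} ∪ [-4/85, 7/9]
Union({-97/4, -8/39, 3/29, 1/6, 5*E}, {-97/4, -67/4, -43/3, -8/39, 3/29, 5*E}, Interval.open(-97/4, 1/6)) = Union({5*E}, Interval(-97/4, 1/6))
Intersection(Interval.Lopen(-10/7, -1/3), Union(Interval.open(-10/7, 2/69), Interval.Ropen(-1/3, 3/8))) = Interval.Lopen(-10/7, -1/3)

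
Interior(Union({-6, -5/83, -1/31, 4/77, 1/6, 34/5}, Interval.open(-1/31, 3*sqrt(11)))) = Interval.open(-1/31, 3*sqrt(11))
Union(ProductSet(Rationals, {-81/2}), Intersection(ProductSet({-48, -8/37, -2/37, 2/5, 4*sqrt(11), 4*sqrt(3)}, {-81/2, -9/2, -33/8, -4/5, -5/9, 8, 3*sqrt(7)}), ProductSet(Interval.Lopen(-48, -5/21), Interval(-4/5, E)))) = ProductSet(Rationals, {-81/2})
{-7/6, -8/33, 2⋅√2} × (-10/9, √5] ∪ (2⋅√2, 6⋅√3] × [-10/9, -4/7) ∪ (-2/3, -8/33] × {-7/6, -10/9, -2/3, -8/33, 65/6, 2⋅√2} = ({-7/6, -8/33, 2⋅√2} × (-10/9, √5]) ∪ ((-2/3, -8/33] × {-7/6, -10/9, -2/3, -8/33, 65/6, 2⋅√2}) ∪ ((2⋅√2, 6⋅√3] × [-10/9, -4/7))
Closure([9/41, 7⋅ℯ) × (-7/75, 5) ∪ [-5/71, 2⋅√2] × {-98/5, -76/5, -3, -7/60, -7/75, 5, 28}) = ({9/41, 7⋅ℯ} × [-7/75, 5]) ∪ ([9/41, 7⋅ℯ] × {-7/75, 5}) ∪ ([9/41, 7⋅ℯ) × (-7/75, 5)) ∪ ([-5/71, 2⋅√2] × {-98/5, -76/5, -3, -7/60, -7/75, 5, 28})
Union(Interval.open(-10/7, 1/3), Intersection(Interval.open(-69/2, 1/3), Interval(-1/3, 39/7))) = Interval.open(-10/7, 1/3)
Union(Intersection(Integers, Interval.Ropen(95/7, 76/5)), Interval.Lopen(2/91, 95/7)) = Union(Interval.Lopen(2/91, 95/7), Range(14, 16, 1))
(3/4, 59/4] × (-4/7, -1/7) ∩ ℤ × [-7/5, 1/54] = {1, 2, …, 14} × (-4/7, -1/7)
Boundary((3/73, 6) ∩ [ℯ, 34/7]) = {34/7, ℯ}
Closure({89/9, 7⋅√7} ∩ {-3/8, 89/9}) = {89/9}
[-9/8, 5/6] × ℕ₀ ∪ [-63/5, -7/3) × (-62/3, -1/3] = ([-9/8, 5/6] × ℕ₀) ∪ ([-63/5, -7/3) × (-62/3, -1/3])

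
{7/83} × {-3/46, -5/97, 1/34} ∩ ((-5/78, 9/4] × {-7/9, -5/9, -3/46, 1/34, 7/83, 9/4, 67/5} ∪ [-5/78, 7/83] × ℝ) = {7/83} × {-3/46, -5/97, 1/34}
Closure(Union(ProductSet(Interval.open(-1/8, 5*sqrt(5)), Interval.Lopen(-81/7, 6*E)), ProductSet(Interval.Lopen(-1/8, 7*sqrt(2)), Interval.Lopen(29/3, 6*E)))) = Union(ProductSet({-1/8, 5*sqrt(5)}, Interval(-81/7, 6*E)), ProductSet(Interval(-1/8, 5*sqrt(5)), {-81/7, 6*E}), ProductSet(Interval.open(-1/8, 5*sqrt(5)), Interval.Lopen(-81/7, 6*E)))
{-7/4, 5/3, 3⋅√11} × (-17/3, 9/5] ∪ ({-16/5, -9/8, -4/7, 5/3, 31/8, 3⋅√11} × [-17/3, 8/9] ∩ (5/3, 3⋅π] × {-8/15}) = ({31/8} × {-8/15}) ∪ ({-7/4, 5/3, 3⋅√11} × (-17/3, 9/5])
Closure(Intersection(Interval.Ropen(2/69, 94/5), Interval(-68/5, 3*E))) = Interval(2/69, 3*E)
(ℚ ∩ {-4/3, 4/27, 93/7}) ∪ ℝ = ℝ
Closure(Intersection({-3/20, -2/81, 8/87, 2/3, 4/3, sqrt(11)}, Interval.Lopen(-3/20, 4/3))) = {-2/81, 8/87, 2/3, 4/3}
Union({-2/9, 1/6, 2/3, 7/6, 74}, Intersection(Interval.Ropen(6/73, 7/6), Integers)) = Union({-2/9, 1/6, 2/3, 7/6, 74}, Range(1, 2, 1))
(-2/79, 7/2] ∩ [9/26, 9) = [9/26, 7/2]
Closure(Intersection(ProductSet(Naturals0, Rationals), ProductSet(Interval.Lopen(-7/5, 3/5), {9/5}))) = ProductSet(Range(0, 1, 1), {9/5})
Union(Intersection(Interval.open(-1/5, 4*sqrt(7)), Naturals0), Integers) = Integers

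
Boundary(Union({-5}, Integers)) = Integers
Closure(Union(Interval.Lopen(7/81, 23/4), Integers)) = Union(Integers, Interval(7/81, 23/4))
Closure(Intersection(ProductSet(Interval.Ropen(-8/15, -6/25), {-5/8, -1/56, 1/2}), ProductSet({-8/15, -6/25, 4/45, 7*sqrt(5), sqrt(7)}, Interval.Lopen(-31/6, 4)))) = ProductSet({-8/15}, {-5/8, -1/56, 1/2})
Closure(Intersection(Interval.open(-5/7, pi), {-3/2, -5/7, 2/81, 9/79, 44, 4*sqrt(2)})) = {2/81, 9/79}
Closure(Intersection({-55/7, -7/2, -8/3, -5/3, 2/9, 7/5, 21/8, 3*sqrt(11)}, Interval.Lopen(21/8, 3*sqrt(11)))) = {3*sqrt(11)}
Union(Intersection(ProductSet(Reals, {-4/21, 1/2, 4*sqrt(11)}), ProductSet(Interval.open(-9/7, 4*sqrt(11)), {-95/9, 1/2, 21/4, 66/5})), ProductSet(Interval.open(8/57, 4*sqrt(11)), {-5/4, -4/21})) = Union(ProductSet(Interval.open(-9/7, 4*sqrt(11)), {1/2}), ProductSet(Interval.open(8/57, 4*sqrt(11)), {-5/4, -4/21}))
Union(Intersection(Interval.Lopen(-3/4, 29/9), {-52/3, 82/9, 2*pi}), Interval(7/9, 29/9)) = Interval(7/9, 29/9)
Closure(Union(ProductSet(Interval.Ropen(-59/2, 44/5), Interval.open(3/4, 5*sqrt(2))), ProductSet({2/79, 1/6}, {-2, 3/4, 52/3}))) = Union(ProductSet({-59/2, 44/5}, Interval(3/4, 5*sqrt(2))), ProductSet({2/79, 1/6}, {-2, 3/4, 52/3}), ProductSet(Interval(-59/2, 44/5), {3/4, 5*sqrt(2)}), ProductSet(Interval.Ropen(-59/2, 44/5), Interval.open(3/4, 5*sqrt(2))))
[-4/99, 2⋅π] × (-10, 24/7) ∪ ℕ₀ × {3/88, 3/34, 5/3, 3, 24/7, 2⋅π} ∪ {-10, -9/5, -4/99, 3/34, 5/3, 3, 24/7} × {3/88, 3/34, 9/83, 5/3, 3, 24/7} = (ℕ₀ × {3/88, 3/34, 5/3, 3, 24/7, 2⋅π}) ∪ ([-4/99, 2⋅π] × (-10, 24/7)) ∪ ({-10, -9/5, -4/99, 3/34, 5/3, 3, 24/7} × {3/88, 3/34, 9/83, 5/3, 3, 24/7})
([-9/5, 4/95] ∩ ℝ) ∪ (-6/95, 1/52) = [-9/5, 4/95]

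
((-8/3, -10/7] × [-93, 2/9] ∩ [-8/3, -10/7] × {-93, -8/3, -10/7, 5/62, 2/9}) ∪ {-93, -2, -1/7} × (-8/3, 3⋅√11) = ((-8/3, -10/7] × {-93, -8/3, -10/7, 5/62, 2/9}) ∪ ({-93, -2, -1/7} × (-8/3, 3⋅√11))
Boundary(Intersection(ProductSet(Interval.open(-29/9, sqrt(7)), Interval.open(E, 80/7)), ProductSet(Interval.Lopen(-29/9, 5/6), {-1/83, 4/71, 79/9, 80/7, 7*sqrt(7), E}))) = ProductSet(Interval(-29/9, 5/6), {79/9})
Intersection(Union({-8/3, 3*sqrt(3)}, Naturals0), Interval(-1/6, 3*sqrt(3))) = Union({3*sqrt(3)}, Range(0, 6, 1))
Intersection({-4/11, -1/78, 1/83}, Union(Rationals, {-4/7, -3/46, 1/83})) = {-4/11, -1/78, 1/83}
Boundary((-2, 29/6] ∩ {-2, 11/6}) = {11/6}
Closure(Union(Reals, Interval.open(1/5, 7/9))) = Interval(-oo, oo)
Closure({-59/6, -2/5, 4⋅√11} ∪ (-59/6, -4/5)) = [-59/6, -4/5] ∪ {-2/5, 4⋅√11}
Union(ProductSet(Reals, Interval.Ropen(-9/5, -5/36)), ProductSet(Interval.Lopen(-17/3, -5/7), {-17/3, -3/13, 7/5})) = Union(ProductSet(Interval.Lopen(-17/3, -5/7), {-17/3, -3/13, 7/5}), ProductSet(Reals, Interval.Ropen(-9/5, -5/36)))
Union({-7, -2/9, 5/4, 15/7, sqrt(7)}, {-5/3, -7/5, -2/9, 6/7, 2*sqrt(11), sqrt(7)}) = {-7, -5/3, -7/5, -2/9, 6/7, 5/4, 15/7, 2*sqrt(11), sqrt(7)}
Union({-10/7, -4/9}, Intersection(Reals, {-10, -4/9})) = {-10, -10/7, -4/9}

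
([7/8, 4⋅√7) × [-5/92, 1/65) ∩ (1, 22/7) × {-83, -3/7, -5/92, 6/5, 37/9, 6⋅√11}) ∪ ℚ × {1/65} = (ℚ × {1/65}) ∪ ((1, 22/7) × {-5/92})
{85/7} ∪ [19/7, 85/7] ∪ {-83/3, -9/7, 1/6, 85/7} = {-83/3, -9/7, 1/6} ∪ [19/7, 85/7]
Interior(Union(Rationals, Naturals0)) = EmptySet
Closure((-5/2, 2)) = [-5/2, 2]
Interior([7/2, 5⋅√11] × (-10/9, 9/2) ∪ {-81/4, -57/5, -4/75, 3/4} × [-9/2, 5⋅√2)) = (7/2, 5⋅√11) × (-10/9, 9/2)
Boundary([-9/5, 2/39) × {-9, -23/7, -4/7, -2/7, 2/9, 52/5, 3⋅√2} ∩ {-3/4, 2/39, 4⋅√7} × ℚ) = {-3/4} × {-9, -23/7, -4/7, -2/7, 2/9, 52/5}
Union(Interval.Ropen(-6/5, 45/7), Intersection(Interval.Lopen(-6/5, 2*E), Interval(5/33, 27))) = Interval.Ropen(-6/5, 45/7)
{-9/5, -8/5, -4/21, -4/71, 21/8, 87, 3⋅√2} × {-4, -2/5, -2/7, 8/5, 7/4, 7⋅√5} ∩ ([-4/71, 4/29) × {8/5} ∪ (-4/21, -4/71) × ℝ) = {-4/71} × {8/5}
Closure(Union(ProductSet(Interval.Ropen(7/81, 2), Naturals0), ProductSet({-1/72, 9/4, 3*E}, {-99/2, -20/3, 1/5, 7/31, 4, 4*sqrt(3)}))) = Union(ProductSet({-1/72, 9/4, 3*E}, {-99/2, -20/3, 1/5, 7/31, 4, 4*sqrt(3)}), ProductSet(Interval(7/81, 2), Naturals0))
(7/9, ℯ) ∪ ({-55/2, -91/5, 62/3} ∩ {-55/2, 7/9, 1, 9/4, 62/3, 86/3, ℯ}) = {-55/2, 62/3} ∪ (7/9, ℯ)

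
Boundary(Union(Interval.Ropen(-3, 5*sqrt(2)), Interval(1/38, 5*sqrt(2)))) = {-3, 5*sqrt(2)}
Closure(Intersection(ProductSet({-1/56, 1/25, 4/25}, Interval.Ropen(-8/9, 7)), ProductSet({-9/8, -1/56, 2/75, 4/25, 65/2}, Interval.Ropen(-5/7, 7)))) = ProductSet({-1/56, 4/25}, Interval(-5/7, 7))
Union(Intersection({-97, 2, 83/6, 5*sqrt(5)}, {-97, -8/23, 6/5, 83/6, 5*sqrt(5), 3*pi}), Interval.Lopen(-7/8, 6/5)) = Union({-97, 83/6, 5*sqrt(5)}, Interval.Lopen(-7/8, 6/5))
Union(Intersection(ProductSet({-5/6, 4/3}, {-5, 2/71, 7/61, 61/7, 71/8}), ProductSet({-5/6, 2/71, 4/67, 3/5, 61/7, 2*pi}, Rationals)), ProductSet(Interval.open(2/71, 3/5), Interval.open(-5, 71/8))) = Union(ProductSet({-5/6}, {-5, 2/71, 7/61, 61/7, 71/8}), ProductSet(Interval.open(2/71, 3/5), Interval.open(-5, 71/8)))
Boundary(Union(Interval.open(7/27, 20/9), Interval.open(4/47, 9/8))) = {4/47, 20/9}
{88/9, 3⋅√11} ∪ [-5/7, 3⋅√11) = [-5/7, 3⋅√11]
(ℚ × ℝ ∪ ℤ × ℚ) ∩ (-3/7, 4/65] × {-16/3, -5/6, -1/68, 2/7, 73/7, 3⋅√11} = (ℚ ∩ (-3/7, 4/65]) × {-16/3, -5/6, -1/68, 2/7, 73/7, 3⋅√11}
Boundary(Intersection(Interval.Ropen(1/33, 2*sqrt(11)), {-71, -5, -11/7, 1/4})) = {1/4}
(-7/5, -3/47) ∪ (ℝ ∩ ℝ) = (-∞, ∞)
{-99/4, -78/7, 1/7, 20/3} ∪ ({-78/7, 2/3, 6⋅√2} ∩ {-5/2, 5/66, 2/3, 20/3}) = {-99/4, -78/7, 1/7, 2/3, 20/3}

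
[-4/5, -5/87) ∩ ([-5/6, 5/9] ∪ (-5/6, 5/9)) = [-4/5, -5/87)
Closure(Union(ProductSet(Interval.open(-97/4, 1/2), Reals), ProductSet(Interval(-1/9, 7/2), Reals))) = ProductSet(Interval(-97/4, 7/2), Reals)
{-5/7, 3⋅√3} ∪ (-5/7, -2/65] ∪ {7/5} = [-5/7, -2/65] ∪ {7/5, 3⋅√3}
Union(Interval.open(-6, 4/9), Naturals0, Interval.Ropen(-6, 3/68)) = Union(Interval.Ropen(-6, 4/9), Naturals0)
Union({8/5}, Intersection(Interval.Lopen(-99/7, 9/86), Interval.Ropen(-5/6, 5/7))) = Union({8/5}, Interval(-5/6, 9/86))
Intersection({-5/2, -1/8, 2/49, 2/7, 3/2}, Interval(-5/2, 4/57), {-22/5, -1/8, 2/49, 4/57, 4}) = {-1/8, 2/49}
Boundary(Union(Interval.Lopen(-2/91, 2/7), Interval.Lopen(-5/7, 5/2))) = {-5/7, 5/2}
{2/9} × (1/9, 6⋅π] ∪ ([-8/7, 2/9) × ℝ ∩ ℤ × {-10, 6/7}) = ({-1, 0} × {-10, 6/7}) ∪ ({2/9} × (1/9, 6⋅π])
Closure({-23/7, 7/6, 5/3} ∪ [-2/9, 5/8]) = {-23/7, 7/6, 5/3} ∪ [-2/9, 5/8]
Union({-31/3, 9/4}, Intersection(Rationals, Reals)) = Rationals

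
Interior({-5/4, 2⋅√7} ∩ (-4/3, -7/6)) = ∅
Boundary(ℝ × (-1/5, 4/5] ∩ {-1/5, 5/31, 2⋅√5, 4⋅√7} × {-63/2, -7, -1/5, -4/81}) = {-1/5, 5/31, 2⋅√5, 4⋅√7} × {-4/81}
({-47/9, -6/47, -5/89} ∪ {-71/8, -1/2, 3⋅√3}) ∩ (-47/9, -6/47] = {-1/2, -6/47}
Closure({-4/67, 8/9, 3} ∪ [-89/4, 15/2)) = [-89/4, 15/2]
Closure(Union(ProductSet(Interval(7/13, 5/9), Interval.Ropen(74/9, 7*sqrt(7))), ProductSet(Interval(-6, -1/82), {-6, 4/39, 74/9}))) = Union(ProductSet(Interval(-6, -1/82), {-6, 4/39, 74/9}), ProductSet(Interval(7/13, 5/9), Interval(74/9, 7*sqrt(7))))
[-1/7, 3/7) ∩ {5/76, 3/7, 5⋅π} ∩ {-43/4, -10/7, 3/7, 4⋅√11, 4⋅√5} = ∅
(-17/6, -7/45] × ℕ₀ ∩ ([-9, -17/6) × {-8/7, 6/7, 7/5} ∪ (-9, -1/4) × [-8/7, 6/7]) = (-17/6, -1/4) × {0}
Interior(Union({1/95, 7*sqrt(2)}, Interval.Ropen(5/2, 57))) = Interval.open(5/2, 57)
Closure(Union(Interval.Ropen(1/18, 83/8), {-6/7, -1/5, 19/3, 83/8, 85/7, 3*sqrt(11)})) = Union({-6/7, -1/5, 85/7}, Interval(1/18, 83/8))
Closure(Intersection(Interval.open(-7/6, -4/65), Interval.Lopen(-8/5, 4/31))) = Interval(-7/6, -4/65)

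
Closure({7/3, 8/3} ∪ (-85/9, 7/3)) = [-85/9, 7/3] ∪ {8/3}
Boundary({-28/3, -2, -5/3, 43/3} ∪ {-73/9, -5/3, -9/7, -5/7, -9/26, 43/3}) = {-28/3, -73/9, -2, -5/3, -9/7, -5/7, -9/26, 43/3}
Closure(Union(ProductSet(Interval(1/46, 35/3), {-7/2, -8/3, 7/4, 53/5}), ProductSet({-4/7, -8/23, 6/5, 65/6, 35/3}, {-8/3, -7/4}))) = Union(ProductSet({-4/7, -8/23, 6/5, 65/6, 35/3}, {-8/3, -7/4}), ProductSet(Interval(1/46, 35/3), {-7/2, -8/3, 7/4, 53/5}))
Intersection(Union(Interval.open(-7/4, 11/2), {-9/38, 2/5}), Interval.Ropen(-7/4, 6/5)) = Interval.open(-7/4, 6/5)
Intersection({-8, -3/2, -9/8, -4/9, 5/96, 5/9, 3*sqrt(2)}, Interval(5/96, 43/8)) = {5/96, 5/9, 3*sqrt(2)}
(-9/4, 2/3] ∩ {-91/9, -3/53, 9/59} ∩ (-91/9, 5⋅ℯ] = {-3/53, 9/59}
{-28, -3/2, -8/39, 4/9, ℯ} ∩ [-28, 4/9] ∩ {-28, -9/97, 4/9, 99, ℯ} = {-28, 4/9}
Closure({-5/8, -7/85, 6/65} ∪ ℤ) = ℤ ∪ {-5/8, -7/85, 6/65}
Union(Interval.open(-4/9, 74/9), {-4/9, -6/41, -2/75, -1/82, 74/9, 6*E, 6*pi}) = Union({6*E, 6*pi}, Interval(-4/9, 74/9))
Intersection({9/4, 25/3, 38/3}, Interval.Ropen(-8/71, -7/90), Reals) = EmptySet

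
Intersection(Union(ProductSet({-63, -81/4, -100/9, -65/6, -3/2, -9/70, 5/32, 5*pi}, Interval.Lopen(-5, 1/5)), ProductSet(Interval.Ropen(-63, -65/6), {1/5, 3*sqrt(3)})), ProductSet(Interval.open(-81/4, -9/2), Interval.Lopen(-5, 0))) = ProductSet({-100/9, -65/6}, Interval.Lopen(-5, 0))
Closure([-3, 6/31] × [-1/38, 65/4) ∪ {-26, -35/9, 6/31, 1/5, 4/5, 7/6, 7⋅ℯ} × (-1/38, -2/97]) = ([-3, 6/31] × [-1/38, 65/4]) ∪ ({-26, -35/9, 6/31, 1/5, 4/5, 7/6, 7⋅ℯ} × [-1/38, -2/97])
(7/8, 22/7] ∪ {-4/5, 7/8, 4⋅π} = {-4/5, 4⋅π} ∪ [7/8, 22/7]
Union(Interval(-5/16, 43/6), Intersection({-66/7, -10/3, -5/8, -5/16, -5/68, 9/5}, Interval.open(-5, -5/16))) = Union({-10/3, -5/8}, Interval(-5/16, 43/6))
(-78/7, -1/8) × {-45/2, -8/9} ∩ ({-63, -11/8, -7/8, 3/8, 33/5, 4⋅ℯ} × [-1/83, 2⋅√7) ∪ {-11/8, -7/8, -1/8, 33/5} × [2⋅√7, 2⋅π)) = ∅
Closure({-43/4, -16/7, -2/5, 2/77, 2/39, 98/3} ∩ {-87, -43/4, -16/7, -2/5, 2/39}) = {-43/4, -16/7, -2/5, 2/39}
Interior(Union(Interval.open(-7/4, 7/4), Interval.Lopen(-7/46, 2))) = Interval.open(-7/4, 2)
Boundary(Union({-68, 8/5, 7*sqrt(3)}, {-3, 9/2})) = {-68, -3, 8/5, 9/2, 7*sqrt(3)}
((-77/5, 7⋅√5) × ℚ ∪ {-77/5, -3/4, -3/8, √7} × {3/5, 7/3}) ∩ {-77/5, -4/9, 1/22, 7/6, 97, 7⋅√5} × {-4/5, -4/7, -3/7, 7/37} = {-4/9, 1/22, 7/6} × {-4/5, -4/7, -3/7, 7/37}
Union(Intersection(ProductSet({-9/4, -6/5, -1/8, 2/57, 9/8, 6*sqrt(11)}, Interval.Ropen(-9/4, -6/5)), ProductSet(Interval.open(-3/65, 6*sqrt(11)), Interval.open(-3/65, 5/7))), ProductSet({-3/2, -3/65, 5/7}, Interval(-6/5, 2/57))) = ProductSet({-3/2, -3/65, 5/7}, Interval(-6/5, 2/57))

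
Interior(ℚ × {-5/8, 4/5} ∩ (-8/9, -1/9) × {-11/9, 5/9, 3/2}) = ∅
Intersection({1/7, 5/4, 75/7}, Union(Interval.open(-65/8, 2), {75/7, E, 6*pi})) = {1/7, 5/4, 75/7}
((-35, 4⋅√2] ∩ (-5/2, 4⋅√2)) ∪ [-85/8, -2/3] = [-85/8, 4⋅√2)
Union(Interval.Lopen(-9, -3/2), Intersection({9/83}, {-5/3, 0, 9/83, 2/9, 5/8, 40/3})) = Union({9/83}, Interval.Lopen(-9, -3/2))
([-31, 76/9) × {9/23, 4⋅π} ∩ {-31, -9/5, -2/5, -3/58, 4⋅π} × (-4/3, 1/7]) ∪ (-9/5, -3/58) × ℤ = (-9/5, -3/58) × ℤ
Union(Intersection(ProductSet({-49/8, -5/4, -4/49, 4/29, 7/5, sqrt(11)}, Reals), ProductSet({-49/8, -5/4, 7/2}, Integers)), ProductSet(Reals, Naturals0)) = Union(ProductSet({-49/8, -5/4}, Integers), ProductSet(Reals, Naturals0))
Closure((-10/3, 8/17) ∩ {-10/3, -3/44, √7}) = {-3/44}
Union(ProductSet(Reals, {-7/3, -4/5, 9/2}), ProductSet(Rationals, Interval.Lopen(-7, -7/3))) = Union(ProductSet(Rationals, Interval.Lopen(-7, -7/3)), ProductSet(Reals, {-7/3, -4/5, 9/2}))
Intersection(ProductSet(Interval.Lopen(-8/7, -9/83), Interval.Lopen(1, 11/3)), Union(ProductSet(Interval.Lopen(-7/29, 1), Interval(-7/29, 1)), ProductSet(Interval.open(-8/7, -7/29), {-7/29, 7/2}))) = ProductSet(Interval.open(-8/7, -7/29), {7/2})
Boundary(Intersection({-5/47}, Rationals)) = {-5/47}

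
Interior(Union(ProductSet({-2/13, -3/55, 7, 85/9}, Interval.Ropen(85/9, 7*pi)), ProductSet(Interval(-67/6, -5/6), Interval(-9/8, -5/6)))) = ProductSet(Interval.open(-67/6, -5/6), Interval.open(-9/8, -5/6))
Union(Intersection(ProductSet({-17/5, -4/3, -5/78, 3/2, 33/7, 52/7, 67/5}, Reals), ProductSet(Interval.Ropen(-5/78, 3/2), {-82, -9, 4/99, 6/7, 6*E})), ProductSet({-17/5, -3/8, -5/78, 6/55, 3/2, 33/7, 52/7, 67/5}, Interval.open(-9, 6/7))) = Union(ProductSet({-5/78}, {-82, -9, 4/99, 6/7, 6*E}), ProductSet({-17/5, -3/8, -5/78, 6/55, 3/2, 33/7, 52/7, 67/5}, Interval.open(-9, 6/7)))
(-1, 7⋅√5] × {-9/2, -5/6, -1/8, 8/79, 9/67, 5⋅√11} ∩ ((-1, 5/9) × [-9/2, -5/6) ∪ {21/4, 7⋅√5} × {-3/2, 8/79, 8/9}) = ((-1, 5/9) × {-9/2}) ∪ ({21/4, 7⋅√5} × {8/79})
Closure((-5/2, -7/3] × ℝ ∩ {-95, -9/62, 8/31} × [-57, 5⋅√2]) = ∅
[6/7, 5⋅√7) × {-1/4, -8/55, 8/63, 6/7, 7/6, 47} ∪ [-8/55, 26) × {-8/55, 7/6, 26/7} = ([-8/55, 26) × {-8/55, 7/6, 26/7}) ∪ ([6/7, 5⋅√7) × {-1/4, -8/55, 8/63, 6/7, 7/6, 47})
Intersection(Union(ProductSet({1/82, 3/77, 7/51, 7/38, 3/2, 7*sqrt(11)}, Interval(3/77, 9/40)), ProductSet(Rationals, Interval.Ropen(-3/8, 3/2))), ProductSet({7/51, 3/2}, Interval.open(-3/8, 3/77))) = ProductSet({7/51, 3/2}, Interval.open(-3/8, 3/77))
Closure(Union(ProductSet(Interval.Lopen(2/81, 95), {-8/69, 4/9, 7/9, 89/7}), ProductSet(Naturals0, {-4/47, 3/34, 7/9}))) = Union(ProductSet(Interval(2/81, 95), {-8/69, 4/9, 7/9, 89/7}), ProductSet(Naturals0, {-4/47, 3/34, 7/9}))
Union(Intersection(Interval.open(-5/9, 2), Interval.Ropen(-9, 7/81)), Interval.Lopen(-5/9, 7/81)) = Interval.Lopen(-5/9, 7/81)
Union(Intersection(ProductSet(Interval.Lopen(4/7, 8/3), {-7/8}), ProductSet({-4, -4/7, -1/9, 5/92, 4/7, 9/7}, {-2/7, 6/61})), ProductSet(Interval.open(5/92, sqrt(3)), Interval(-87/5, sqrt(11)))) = ProductSet(Interval.open(5/92, sqrt(3)), Interval(-87/5, sqrt(11)))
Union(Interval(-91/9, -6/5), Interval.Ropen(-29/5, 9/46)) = Interval.Ropen(-91/9, 9/46)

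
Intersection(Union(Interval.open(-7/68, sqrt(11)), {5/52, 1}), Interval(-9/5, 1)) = Interval.Lopen(-7/68, 1)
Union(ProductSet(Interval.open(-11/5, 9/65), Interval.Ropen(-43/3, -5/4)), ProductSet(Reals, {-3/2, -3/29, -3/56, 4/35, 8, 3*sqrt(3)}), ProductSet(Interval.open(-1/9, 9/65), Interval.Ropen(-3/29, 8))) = Union(ProductSet(Interval.open(-11/5, 9/65), Interval.Ropen(-43/3, -5/4)), ProductSet(Interval.open(-1/9, 9/65), Interval.Ropen(-3/29, 8)), ProductSet(Reals, {-3/2, -3/29, -3/56, 4/35, 8, 3*sqrt(3)}))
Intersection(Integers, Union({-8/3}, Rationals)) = Integers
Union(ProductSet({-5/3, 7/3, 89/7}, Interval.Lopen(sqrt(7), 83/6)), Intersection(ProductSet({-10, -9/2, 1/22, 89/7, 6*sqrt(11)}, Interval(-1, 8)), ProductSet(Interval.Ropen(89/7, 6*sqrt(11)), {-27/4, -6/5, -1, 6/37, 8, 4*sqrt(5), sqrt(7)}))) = Union(ProductSet({89/7}, {-1, 6/37, 8, sqrt(7)}), ProductSet({-5/3, 7/3, 89/7}, Interval.Lopen(sqrt(7), 83/6)))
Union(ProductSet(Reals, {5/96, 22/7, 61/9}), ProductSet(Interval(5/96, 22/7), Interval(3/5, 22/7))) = Union(ProductSet(Interval(5/96, 22/7), Interval(3/5, 22/7)), ProductSet(Reals, {5/96, 22/7, 61/9}))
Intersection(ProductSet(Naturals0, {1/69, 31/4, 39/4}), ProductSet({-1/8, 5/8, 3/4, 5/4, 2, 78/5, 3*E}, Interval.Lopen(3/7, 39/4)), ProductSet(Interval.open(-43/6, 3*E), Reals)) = ProductSet({2}, {31/4, 39/4})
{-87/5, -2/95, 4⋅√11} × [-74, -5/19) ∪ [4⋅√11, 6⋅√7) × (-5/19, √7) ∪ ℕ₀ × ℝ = (ℕ₀ × ℝ) ∪ ({-87/5, -2/95, 4⋅√11} × [-74, -5/19)) ∪ ([4⋅√11, 6⋅√7) × (-5/19, √7))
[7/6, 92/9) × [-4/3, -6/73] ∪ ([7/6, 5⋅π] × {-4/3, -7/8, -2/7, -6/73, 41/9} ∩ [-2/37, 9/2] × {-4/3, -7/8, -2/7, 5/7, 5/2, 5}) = [7/6, 92/9) × [-4/3, -6/73]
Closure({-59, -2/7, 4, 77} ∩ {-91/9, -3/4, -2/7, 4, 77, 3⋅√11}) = {-2/7, 4, 77}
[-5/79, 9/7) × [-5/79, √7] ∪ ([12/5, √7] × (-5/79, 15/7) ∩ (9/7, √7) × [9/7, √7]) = ([-5/79, 9/7) × [-5/79, √7]) ∪ ([12/5, √7) × [9/7, 15/7))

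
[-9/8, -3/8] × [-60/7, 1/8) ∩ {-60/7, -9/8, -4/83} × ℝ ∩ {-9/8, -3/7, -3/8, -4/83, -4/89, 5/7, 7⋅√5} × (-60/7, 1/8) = {-9/8} × (-60/7, 1/8)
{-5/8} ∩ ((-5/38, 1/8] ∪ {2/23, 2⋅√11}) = ∅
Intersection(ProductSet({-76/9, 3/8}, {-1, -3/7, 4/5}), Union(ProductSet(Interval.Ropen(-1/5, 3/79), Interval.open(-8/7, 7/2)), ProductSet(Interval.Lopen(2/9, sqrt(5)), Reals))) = ProductSet({3/8}, {-1, -3/7, 4/5})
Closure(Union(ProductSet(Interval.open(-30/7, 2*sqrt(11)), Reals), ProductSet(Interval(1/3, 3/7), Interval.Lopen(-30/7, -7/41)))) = ProductSet(Interval(-30/7, 2*sqrt(11)), Reals)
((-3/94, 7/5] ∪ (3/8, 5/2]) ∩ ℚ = ℚ ∩ (-3/94, 5/2]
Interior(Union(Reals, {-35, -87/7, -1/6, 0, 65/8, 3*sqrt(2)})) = Reals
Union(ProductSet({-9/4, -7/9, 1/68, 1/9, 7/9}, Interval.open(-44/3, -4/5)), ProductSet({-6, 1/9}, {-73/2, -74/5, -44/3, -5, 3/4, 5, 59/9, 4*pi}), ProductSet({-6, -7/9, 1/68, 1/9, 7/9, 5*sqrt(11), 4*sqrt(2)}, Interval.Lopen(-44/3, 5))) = Union(ProductSet({-6, 1/9}, {-73/2, -74/5, -44/3, -5, 3/4, 5, 59/9, 4*pi}), ProductSet({-9/4, -7/9, 1/68, 1/9, 7/9}, Interval.open(-44/3, -4/5)), ProductSet({-6, -7/9, 1/68, 1/9, 7/9, 5*sqrt(11), 4*sqrt(2)}, Interval.Lopen(-44/3, 5)))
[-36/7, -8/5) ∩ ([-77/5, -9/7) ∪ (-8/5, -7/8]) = [-36/7, -8/5)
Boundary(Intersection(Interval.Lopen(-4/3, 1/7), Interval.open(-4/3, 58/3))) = {-4/3, 1/7}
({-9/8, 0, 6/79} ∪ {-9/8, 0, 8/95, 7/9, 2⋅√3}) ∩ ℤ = {0}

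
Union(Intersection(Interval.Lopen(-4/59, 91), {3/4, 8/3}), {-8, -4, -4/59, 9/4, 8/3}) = {-8, -4, -4/59, 3/4, 9/4, 8/3}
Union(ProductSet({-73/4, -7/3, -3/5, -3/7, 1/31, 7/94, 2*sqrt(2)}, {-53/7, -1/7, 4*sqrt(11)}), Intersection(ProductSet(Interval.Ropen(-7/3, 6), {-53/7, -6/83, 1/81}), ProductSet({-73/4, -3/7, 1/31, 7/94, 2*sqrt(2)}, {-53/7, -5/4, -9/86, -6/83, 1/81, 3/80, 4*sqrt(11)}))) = Union(ProductSet({-3/7, 1/31, 7/94, 2*sqrt(2)}, {-53/7, -6/83, 1/81}), ProductSet({-73/4, -7/3, -3/5, -3/7, 1/31, 7/94, 2*sqrt(2)}, {-53/7, -1/7, 4*sqrt(11)}))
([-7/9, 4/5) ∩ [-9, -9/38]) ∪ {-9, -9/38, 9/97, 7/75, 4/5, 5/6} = {-9, 9/97, 7/75, 4/5, 5/6} ∪ [-7/9, -9/38]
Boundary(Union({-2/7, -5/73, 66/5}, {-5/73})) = {-2/7, -5/73, 66/5}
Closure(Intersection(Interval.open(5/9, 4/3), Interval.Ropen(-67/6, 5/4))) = Interval(5/9, 5/4)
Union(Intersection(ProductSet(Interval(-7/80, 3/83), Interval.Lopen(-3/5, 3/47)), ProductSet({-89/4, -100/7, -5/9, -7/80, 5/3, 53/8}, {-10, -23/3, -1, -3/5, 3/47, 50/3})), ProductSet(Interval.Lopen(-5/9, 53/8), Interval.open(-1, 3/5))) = ProductSet(Interval.Lopen(-5/9, 53/8), Interval.open(-1, 3/5))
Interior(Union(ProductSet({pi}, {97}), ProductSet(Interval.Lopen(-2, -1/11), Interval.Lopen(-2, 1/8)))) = ProductSet(Interval.open(-2, -1/11), Interval.open(-2, 1/8))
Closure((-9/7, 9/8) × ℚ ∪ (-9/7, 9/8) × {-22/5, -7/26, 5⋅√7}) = [-9/7, 9/8] × ℝ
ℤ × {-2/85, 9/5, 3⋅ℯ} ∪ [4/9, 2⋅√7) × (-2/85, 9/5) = (ℤ × {-2/85, 9/5, 3⋅ℯ}) ∪ ([4/9, 2⋅√7) × (-2/85, 9/5))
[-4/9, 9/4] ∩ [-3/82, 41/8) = [-3/82, 9/4]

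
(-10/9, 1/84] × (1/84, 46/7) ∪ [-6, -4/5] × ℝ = ([-6, -4/5] × ℝ) ∪ ((-10/9, 1/84] × (1/84, 46/7))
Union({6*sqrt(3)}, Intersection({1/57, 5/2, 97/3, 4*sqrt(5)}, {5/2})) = {5/2, 6*sqrt(3)}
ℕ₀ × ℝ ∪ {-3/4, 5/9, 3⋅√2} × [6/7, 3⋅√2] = (ℕ₀ × ℝ) ∪ ({-3/4, 5/9, 3⋅√2} × [6/7, 3⋅√2])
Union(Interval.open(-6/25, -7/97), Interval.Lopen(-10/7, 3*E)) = Interval.Lopen(-10/7, 3*E)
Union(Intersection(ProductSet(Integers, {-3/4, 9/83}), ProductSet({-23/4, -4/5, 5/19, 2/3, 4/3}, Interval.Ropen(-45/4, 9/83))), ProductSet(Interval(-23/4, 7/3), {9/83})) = ProductSet(Interval(-23/4, 7/3), {9/83})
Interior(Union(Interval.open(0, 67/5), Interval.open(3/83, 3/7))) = Interval.open(0, 67/5)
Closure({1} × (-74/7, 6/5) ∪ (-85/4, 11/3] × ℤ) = ([-85/4, 11/3] × ℤ) ∪ ({1} × [-74/7, 6/5])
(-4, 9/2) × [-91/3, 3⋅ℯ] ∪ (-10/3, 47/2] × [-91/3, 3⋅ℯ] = (-4, 47/2] × [-91/3, 3⋅ℯ]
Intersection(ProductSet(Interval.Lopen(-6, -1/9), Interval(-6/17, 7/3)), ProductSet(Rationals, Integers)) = ProductSet(Intersection(Interval.Lopen(-6, -1/9), Rationals), Range(0, 3, 1))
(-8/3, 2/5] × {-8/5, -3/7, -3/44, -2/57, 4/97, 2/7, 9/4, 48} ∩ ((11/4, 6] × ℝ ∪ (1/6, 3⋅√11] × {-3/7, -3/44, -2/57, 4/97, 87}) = (1/6, 2/5] × {-3/7, -3/44, -2/57, 4/97}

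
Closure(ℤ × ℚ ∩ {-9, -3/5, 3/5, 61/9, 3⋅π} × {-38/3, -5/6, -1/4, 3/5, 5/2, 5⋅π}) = {-9} × {-38/3, -5/6, -1/4, 3/5, 5/2}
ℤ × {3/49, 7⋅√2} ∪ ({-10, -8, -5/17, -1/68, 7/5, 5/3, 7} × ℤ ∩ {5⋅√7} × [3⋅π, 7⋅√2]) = ℤ × {3/49, 7⋅√2}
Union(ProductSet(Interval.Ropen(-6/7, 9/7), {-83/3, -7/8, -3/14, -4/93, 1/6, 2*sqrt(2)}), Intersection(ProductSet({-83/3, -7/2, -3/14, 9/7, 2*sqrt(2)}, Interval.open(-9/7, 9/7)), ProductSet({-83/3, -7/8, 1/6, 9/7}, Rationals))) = Union(ProductSet({-83/3, 9/7}, Intersection(Interval.open(-9/7, 9/7), Rationals)), ProductSet(Interval.Ropen(-6/7, 9/7), {-83/3, -7/8, -3/14, -4/93, 1/6, 2*sqrt(2)}))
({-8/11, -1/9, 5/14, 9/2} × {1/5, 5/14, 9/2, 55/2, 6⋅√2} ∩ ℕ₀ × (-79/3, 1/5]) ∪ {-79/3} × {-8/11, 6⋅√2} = {-79/3} × {-8/11, 6⋅√2}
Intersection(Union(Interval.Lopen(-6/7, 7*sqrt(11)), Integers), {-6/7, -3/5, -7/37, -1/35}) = {-3/5, -7/37, -1/35}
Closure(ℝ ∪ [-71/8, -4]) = (-∞, ∞)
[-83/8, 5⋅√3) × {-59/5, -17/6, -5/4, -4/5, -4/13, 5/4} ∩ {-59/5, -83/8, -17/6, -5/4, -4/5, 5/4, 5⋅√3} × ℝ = {-83/8, -17/6, -5/4, -4/5, 5/4} × {-59/5, -17/6, -5/4, -4/5, -4/13, 5/4}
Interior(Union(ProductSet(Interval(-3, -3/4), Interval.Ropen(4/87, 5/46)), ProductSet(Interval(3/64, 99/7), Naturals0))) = ProductSet(Interval.open(-3, -3/4), Interval.open(4/87, 5/46))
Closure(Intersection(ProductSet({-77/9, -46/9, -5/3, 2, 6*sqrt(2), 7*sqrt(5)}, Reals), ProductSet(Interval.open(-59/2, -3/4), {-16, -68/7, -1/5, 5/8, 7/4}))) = ProductSet({-77/9, -46/9, -5/3}, {-16, -68/7, -1/5, 5/8, 7/4})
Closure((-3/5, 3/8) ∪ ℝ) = (-∞, ∞)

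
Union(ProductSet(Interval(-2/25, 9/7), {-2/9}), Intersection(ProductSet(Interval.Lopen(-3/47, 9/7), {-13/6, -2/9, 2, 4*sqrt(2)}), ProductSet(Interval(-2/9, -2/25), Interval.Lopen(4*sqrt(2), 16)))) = ProductSet(Interval(-2/25, 9/7), {-2/9})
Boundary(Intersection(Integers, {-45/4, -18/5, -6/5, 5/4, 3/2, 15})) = {15}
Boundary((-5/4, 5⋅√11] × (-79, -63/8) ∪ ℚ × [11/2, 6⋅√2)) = ({-5/4, 5⋅√11} × [-79, -63/8]) ∪ ([-5/4, 5⋅√11] × {-79, -63/8}) ∪ ((-∞, ∞) × [11/2, 6⋅√2])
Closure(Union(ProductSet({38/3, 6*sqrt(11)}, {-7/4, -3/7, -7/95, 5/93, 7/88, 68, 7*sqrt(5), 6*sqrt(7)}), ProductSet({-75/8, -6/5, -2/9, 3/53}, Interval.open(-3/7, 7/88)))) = Union(ProductSet({38/3, 6*sqrt(11)}, {-7/4, -3/7, -7/95, 5/93, 7/88, 68, 7*sqrt(5), 6*sqrt(7)}), ProductSet({-75/8, -6/5, -2/9, 3/53}, Interval(-3/7, 7/88)))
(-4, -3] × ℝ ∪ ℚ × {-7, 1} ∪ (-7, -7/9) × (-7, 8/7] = (ℚ × {-7, 1}) ∪ ((-4, -3] × ℝ) ∪ ((-7, -7/9) × (-7, 8/7])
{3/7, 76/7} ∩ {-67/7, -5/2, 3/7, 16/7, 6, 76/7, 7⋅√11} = {3/7, 76/7}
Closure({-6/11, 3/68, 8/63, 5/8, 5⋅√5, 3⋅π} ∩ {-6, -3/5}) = ∅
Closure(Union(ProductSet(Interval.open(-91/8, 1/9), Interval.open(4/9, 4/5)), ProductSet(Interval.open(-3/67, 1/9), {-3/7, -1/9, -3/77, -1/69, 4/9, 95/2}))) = Union(ProductSet({-91/8, 1/9}, Interval(4/9, 4/5)), ProductSet(Interval(-91/8, 1/9), {4/9, 4/5}), ProductSet(Interval.open(-91/8, 1/9), Interval.open(4/9, 4/5)), ProductSet(Interval(-3/67, 1/9), {-3/7, -1/9, -3/77, -1/69, 4/9, 95/2}))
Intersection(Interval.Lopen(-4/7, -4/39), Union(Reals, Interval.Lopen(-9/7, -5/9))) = Interval.Lopen(-4/7, -4/39)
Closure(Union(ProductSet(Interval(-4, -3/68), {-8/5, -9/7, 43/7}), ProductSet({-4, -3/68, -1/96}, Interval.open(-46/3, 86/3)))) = Union(ProductSet({-4, -3/68, -1/96}, Interval(-46/3, 86/3)), ProductSet(Interval(-4, -3/68), {-8/5, -9/7, 43/7}))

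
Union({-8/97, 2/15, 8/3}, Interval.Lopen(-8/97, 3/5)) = Union({8/3}, Interval(-8/97, 3/5))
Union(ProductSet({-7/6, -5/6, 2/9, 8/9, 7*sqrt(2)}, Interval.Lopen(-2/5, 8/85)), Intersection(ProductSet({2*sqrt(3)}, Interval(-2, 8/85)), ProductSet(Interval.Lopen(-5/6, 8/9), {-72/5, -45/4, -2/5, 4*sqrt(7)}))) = ProductSet({-7/6, -5/6, 2/9, 8/9, 7*sqrt(2)}, Interval.Lopen(-2/5, 8/85))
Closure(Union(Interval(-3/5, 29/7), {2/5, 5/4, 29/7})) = Interval(-3/5, 29/7)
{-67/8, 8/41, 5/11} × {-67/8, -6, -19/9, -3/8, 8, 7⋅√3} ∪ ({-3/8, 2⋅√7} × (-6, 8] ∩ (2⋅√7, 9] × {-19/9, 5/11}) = {-67/8, 8/41, 5/11} × {-67/8, -6, -19/9, -3/8, 8, 7⋅√3}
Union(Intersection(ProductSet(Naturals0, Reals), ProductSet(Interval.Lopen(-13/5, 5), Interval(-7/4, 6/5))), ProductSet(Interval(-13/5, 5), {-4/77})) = Union(ProductSet(Interval(-13/5, 5), {-4/77}), ProductSet(Range(0, 6, 1), Interval(-7/4, 6/5)))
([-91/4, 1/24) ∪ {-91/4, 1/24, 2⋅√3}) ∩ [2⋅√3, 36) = {2⋅√3}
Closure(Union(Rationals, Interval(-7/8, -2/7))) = Union(Interval(-oo, oo), Rationals)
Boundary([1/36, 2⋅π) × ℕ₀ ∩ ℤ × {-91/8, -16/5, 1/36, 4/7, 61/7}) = ∅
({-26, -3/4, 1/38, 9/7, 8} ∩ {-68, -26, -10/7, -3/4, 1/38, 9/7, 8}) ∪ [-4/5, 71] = {-26} ∪ [-4/5, 71]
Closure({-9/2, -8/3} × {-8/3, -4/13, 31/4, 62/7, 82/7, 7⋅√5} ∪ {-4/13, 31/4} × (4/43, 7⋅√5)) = ({-4/13, 31/4} × [4/43, 7⋅√5]) ∪ ({-9/2, -8/3} × {-8/3, -4/13, 31/4, 62/7, 82/7, 7⋅√5})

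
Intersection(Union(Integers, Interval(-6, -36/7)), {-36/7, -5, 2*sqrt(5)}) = {-36/7, -5}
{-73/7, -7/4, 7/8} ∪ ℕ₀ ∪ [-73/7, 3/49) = [-73/7, 3/49) ∪ ℕ₀ ∪ {7/8}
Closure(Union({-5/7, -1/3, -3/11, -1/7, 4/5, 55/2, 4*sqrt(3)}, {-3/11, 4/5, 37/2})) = {-5/7, -1/3, -3/11, -1/7, 4/5, 37/2, 55/2, 4*sqrt(3)}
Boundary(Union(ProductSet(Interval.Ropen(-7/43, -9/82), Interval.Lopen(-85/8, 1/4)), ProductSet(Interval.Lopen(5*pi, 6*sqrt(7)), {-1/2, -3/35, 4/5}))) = Union(ProductSet({-7/43, -9/82}, Interval(-85/8, 1/4)), ProductSet(Interval(-7/43, -9/82), {-85/8, 1/4}), ProductSet(Interval(5*pi, 6*sqrt(7)), {-1/2, -3/35, 4/5}))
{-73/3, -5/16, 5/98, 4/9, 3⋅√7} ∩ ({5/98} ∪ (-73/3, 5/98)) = {-5/16, 5/98}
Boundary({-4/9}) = {-4/9}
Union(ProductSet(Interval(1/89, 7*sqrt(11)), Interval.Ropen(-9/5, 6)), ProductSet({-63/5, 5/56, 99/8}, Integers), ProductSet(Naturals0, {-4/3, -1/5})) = Union(ProductSet({-63/5, 5/56, 99/8}, Integers), ProductSet(Interval(1/89, 7*sqrt(11)), Interval.Ropen(-9/5, 6)), ProductSet(Naturals0, {-4/3, -1/5}))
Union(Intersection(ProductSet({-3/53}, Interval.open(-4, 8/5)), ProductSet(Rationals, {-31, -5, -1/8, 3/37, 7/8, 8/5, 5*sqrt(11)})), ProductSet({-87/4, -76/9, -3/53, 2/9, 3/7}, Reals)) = ProductSet({-87/4, -76/9, -3/53, 2/9, 3/7}, Reals)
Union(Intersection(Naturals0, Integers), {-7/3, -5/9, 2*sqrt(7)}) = Union({-7/3, -5/9, 2*sqrt(7)}, Naturals0)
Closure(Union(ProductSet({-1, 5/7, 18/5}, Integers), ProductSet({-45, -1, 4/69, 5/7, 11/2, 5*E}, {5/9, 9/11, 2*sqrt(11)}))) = Union(ProductSet({-1, 5/7, 18/5}, Integers), ProductSet({-45, -1, 4/69, 5/7, 11/2, 5*E}, {5/9, 9/11, 2*sqrt(11)}))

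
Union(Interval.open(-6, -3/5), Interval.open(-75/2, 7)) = Interval.open(-75/2, 7)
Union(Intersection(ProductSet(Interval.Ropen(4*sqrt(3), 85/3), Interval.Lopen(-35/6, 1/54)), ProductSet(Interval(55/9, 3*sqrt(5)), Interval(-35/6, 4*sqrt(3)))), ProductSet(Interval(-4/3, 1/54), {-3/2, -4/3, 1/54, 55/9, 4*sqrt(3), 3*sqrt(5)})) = ProductSet(Interval(-4/3, 1/54), {-3/2, -4/3, 1/54, 55/9, 4*sqrt(3), 3*sqrt(5)})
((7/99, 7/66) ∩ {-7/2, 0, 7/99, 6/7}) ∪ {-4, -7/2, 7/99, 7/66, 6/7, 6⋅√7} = {-4, -7/2, 7/99, 7/66, 6/7, 6⋅√7}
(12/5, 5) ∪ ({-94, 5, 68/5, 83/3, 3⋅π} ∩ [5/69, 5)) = (12/5, 5)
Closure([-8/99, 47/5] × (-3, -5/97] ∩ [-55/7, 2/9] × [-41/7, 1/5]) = [-8/99, 2/9] × [-3, -5/97]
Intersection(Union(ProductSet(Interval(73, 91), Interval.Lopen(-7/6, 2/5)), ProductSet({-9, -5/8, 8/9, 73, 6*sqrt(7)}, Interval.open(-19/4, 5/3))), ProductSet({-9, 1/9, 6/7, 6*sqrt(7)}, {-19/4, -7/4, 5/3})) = ProductSet({-9, 6*sqrt(7)}, {-7/4})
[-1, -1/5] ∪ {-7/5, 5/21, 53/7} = {-7/5, 5/21, 53/7} ∪ [-1, -1/5]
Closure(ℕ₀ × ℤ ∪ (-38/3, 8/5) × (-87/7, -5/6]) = ({-38/3, 8/5} × [-87/7, -5/6]) ∪ ([-38/3, 8/5] × {-87/7, -5/6}) ∪ ((-38/3, 8/5) × (-87/7, -5/6]) ∪ ((ℕ₀ ∪ (ℕ₀ \ (-38/3, 8/5))) × ℤ)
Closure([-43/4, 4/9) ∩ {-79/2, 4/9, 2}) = ∅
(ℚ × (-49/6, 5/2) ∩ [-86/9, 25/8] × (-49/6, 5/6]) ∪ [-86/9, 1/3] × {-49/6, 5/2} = ([-86/9, 1/3] × {-49/6, 5/2}) ∪ ((ℚ ∩ [-86/9, 25/8]) × (-49/6, 5/6])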